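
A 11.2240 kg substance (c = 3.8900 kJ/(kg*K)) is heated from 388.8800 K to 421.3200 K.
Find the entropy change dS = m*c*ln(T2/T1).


T2/T1 = 1.0834
ln(T2/T1) = 0.0801
dS = 11.2240 * 3.8900 * 0.0801 = 3.4982 kJ/K

3.4982 kJ/K


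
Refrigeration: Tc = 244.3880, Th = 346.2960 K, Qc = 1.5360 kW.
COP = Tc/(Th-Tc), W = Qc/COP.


COP = 244.3880 / 101.9080 = 2.3981
W = 1.5360 / 2.3981 = 0.6405 kW

COP = 2.3981, W = 0.6405 kW


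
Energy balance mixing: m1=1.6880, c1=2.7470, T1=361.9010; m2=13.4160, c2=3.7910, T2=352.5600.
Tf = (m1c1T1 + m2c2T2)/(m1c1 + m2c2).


num = 19609.3331
den = 55.4970
Tf = 353.3405 K

353.3405 K


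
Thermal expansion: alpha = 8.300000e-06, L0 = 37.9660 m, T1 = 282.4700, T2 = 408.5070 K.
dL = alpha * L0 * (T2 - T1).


dT = 126.0370 K
dL = 8.300000e-06 * 37.9660 * 126.0370 = 0.039717 m
L_final = 38.005717 m

dL = 0.039717 m


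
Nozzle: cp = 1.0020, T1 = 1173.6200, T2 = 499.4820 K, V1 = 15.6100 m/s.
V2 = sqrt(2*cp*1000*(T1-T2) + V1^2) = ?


dT = 674.1380 K
2*cp*1000*dT = 1350972.5520
V1^2 = 243.6721
V2 = sqrt(1351216.2241) = 1162.4183 m/s

1162.4183 m/s


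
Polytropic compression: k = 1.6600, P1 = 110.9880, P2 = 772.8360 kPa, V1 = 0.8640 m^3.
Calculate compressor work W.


(k-1)/k = 0.3976
(P2/P1)^exp = 2.1632
W = 2.5152 * 110.9880 * 0.8640 * (2.1632 - 1) = 280.5451 kJ

280.5451 kJ


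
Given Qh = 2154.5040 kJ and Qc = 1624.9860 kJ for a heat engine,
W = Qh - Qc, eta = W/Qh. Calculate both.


W = 2154.5040 - 1624.9860 = 529.5180 kJ
eta = 529.5180 / 2154.5040 = 0.2458 = 24.5773%

W = 529.5180 kJ, eta = 24.5773%


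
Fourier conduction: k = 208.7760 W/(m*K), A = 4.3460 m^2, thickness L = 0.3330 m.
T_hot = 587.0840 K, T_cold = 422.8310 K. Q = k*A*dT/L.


dT = 164.2530 K
Q = 208.7760 * 4.3460 * 164.2530 / 0.3330 = 447547.7432 W

447547.7432 W


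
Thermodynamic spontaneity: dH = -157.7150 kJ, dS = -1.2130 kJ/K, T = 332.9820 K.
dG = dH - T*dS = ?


T*dS = 332.9820 * -1.2130 = -403.9072 kJ
dG = -157.7150 + 403.9072 = 246.1922 kJ (non-spontaneous)

dG = 246.1922 kJ, non-spontaneous


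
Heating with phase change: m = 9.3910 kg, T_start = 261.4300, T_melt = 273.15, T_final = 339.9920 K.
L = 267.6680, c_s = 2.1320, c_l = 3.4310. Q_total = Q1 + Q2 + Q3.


Q1 (sensible, solid) = 9.3910 * 2.1320 * 11.7200 = 234.6533 kJ
Q2 (latent) = 9.3910 * 267.6680 = 2513.6702 kJ
Q3 (sensible, liquid) = 9.3910 * 3.4310 * 66.8420 = 2153.6841 kJ
Q_total = 4902.0075 kJ

4902.0075 kJ


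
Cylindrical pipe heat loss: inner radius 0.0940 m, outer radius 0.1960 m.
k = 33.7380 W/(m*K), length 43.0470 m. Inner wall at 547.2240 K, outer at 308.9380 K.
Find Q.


dT = 238.2860 K
ln(ro/ri) = 0.7348
Q = 2*pi*33.7380*43.0470*238.2860 / 0.7348 = 2959100.5594 W

2959100.5594 W


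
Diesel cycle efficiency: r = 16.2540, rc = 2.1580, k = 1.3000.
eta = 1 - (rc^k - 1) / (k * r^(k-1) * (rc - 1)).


r^(k-1) = 2.3083
rc^k = 2.7181
eta = 0.5056 = 50.5563%

50.5563%


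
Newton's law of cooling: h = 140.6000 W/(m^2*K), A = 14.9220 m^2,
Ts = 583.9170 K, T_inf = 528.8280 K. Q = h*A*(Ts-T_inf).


dT = 55.0890 K
Q = 140.6000 * 14.9220 * 55.0890 = 115578.5510 W

115578.5510 W


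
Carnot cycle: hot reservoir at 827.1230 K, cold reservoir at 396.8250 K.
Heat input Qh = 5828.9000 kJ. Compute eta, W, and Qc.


eta = 1 - 396.8250/827.1230 = 0.5202
W = 0.5202 * 5828.9000 = 3032.3954 kJ
Qc = 5828.9000 - 3032.3954 = 2796.5046 kJ

eta = 52.0235%, W = 3032.3954 kJ, Qc = 2796.5046 kJ


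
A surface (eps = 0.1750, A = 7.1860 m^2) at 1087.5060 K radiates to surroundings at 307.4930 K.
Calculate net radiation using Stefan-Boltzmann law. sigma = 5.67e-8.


T^4 = 1.3987e+12
Tsurr^4 = 8.9401e+09
Q = 0.1750 * 5.67e-8 * 7.1860 * 1.3898e+12 = 99094.6462 W

99094.6462 W


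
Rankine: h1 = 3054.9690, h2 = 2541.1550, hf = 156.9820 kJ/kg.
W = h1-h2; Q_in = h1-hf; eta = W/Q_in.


W = 513.8140 kJ/kg
Q_in = 2897.9870 kJ/kg
eta = 0.1773 = 17.7300%

eta = 17.7300%


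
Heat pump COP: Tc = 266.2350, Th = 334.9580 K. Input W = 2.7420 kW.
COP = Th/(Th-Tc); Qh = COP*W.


COP = 334.9580 / 68.7230 = 4.8740
Qh = 4.8740 * 2.7420 = 13.3646 kW

COP = 4.8740, Qh = 13.3646 kW


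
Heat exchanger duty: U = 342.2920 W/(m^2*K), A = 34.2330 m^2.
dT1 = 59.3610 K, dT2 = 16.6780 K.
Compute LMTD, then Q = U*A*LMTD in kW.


LMTD = 33.6207 K
Q = 342.2920 * 34.2330 * 33.6207 = 393956.1421 W = 393.9561 kW

393.9561 kW


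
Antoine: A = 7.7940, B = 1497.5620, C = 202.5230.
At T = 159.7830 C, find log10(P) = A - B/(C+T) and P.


C+T = 362.3060
B/(C+T) = 4.1334
log10(P) = 7.7940 - 4.1334 = 3.6606
P = 10^3.6606 = 4577.0156 mmHg

4577.0156 mmHg


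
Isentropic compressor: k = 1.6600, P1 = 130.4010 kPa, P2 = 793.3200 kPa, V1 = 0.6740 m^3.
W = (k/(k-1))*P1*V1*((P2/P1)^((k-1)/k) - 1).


(k-1)/k = 0.3976
(P2/P1)^exp = 2.0501
W = 2.5152 * 130.4010 * 0.6740 * (2.0501 - 1) = 232.1348 kJ

232.1348 kJ


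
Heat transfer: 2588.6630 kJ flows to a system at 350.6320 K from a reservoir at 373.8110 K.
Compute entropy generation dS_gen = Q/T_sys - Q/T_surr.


dS_sys = 2588.6630/350.6320 = 7.3828 kJ/K
dS_surr = -2588.6630/373.8110 = -6.9251 kJ/K
dS_gen = 7.3828 - 6.9251 = 0.4578 kJ/K (irreversible)

dS_gen = 0.4578 kJ/K, irreversible


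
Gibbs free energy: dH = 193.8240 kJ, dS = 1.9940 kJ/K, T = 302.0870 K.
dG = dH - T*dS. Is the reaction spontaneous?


T*dS = 302.0870 * 1.9940 = 602.3615 kJ
dG = 193.8240 - 602.3615 = -408.5375 kJ (spontaneous)

dG = -408.5375 kJ, spontaneous


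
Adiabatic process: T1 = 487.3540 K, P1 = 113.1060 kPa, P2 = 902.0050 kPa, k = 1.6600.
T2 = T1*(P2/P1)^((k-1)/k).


(k-1)/k = 0.3976
(P2/P1)^exp = 2.2831
T2 = 487.3540 * 2.2831 = 1112.6563 K

1112.6563 K


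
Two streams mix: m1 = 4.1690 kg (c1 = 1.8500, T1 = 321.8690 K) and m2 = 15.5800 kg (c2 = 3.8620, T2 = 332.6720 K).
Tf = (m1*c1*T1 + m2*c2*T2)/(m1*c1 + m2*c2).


num = 22499.3239
den = 67.8826
Tf = 331.4446 K

331.4446 K


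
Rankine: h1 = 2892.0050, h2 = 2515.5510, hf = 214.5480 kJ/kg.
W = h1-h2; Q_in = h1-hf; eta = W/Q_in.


W = 376.4540 kJ/kg
Q_in = 2677.4570 kJ/kg
eta = 0.1406 = 14.0601%

eta = 14.0601%


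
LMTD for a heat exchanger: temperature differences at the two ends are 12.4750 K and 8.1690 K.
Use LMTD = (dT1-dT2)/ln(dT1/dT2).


dT1/dT2 = 1.5271
ln(dT1/dT2) = 0.4234
LMTD = 4.3060 / 0.4234 = 10.1705 K

10.1705 K


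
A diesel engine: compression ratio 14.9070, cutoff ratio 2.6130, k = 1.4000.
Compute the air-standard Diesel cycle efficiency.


r^(k-1) = 2.9468
rc^k = 3.8370
eta = 0.5737 = 57.3670%

57.3670%


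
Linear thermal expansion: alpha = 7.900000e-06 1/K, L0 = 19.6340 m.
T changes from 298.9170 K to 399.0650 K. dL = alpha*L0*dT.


dT = 100.1480 K
dL = 7.900000e-06 * 19.6340 * 100.1480 = 0.015534 m
L_final = 19.649534 m

dL = 0.015534 m


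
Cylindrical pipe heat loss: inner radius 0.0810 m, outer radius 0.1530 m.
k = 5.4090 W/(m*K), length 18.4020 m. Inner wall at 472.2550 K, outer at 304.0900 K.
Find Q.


dT = 168.1650 K
ln(ro/ri) = 0.6360
Q = 2*pi*5.4090*18.4020*168.1650 / 0.6360 = 165366.6935 W

165366.6935 W


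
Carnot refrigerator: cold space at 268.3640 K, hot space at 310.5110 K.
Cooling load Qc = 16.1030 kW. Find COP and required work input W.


COP = 268.3640 / 42.1470 = 6.3673
W = 16.1030 / 6.3673 = 2.5290 kW

COP = 6.3673, W = 2.5290 kW


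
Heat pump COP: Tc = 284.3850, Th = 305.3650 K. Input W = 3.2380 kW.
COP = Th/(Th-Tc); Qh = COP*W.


COP = 305.3650 / 20.9800 = 14.5551
Qh = 14.5551 * 3.2380 = 47.1293 kW

COP = 14.5551, Qh = 47.1293 kW


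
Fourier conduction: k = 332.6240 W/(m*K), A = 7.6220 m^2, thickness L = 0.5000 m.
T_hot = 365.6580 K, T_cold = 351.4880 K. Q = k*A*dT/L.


dT = 14.1700 K
Q = 332.6240 * 7.6220 * 14.1700 / 0.5000 = 71849.2720 W

71849.2720 W


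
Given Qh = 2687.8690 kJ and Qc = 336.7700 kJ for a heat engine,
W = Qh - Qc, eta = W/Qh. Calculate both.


W = 2687.8690 - 336.7700 = 2351.0990 kJ
eta = 2351.0990 / 2687.8690 = 0.8747 = 87.4707%

W = 2351.0990 kJ, eta = 87.4707%


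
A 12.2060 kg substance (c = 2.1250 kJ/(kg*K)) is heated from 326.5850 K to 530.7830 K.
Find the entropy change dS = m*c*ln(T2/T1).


T2/T1 = 1.6253
ln(T2/T1) = 0.4857
dS = 12.2060 * 2.1250 * 0.4857 = 12.5970 kJ/K

12.5970 kJ/K


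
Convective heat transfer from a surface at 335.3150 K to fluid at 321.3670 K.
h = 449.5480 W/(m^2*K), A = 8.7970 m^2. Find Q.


dT = 13.9480 K
Q = 449.5480 * 8.7970 * 13.9480 = 55159.7895 W

55159.7895 W


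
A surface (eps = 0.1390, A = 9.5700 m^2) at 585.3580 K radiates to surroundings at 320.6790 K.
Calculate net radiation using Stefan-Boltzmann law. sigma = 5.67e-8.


T^4 = 1.1740e+11
Tsurr^4 = 1.0575e+10
Q = 0.1390 * 5.67e-8 * 9.5700 * 1.0683e+11 = 8057.5398 W

8057.5398 W


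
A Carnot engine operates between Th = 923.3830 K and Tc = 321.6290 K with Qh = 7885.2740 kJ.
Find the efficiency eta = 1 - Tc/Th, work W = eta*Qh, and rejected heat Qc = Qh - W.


eta = 1 - 321.6290/923.3830 = 0.6517
W = 0.6517 * 7885.2740 = 5138.7075 kJ
Qc = 7885.2740 - 5138.7075 = 2746.5665 kJ

eta = 65.1684%, W = 5138.7075 kJ, Qc = 2746.5665 kJ


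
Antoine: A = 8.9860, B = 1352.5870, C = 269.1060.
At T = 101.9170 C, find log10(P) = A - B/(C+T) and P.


C+T = 371.0230
B/(C+T) = 3.6456
log10(P) = 8.9860 - 3.6456 = 5.3404
P = 10^5.3404 = 218997.3921 mmHg

218997.3921 mmHg


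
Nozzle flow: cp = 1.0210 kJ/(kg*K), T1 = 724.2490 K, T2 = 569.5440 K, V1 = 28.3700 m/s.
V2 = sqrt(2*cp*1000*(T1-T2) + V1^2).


dT = 154.7050 K
2*cp*1000*dT = 315907.6100
V1^2 = 804.8569
V2 = sqrt(316712.4669) = 562.7721 m/s

562.7721 m/s


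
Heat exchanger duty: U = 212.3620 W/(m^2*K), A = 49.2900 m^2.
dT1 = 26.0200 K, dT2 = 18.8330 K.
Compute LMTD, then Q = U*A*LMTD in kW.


LMTD = 22.2332 K
Q = 212.3620 * 49.2900 * 22.2332 = 232722.4373 W = 232.7224 kW

232.7224 kW


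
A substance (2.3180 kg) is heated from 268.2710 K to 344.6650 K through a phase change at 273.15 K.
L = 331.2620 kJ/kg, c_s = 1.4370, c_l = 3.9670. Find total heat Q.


Q1 (sensible, solid) = 2.3180 * 1.4370 * 4.8790 = 16.2518 kJ
Q2 (latent) = 2.3180 * 331.2620 = 767.8653 kJ
Q3 (sensible, liquid) = 2.3180 * 3.9670 * 71.5150 = 657.6166 kJ
Q_total = 1441.7337 kJ

1441.7337 kJ


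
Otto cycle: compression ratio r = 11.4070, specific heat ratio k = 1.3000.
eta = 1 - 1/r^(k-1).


r^(k-1) = 2.0756
eta = 1 - 1/2.0756 = 0.5182 = 51.8220%

51.8220%


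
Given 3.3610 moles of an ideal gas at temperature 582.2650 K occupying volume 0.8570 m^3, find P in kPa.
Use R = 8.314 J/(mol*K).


P = nRT/V = 3.3610 * 8.314 * 582.2650 / 0.8570
= 16270.4370 / 0.8570 = 18985.3407 Pa = 18.9853 kPa

18.9853 kPa


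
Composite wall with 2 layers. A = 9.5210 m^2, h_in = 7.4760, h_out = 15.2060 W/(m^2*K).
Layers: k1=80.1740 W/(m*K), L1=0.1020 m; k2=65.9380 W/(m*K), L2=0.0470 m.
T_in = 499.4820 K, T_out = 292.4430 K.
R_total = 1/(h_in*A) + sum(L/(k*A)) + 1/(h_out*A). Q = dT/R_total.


R_conv_in = 1/(7.4760*9.5210) = 0.0140
R_1 = 0.1020/(80.1740*9.5210) = 0.0001
R_2 = 0.0470/(65.9380*9.5210) = 7.4865e-05
R_conv_out = 1/(15.2060*9.5210) = 0.0069
R_total = 0.0212 K/W
Q = 207.0390 / 0.0212 = 9782.2402 W

R_total = 0.0212 K/W, Q = 9782.2402 W


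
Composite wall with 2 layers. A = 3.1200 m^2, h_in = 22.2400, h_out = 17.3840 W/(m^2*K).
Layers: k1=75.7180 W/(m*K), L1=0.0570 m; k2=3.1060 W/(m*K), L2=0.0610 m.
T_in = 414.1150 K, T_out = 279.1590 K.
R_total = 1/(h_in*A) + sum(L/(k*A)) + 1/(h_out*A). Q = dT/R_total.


R_conv_in = 1/(22.2400*3.1200) = 0.0144
R_1 = 0.0570/(75.7180*3.1200) = 0.0002
R_2 = 0.0610/(3.1060*3.1200) = 0.0063
R_conv_out = 1/(17.3840*3.1200) = 0.0184
R_total = 0.0394 K/W
Q = 134.9560 / 0.0394 = 3426.6063 W

R_total = 0.0394 K/W, Q = 3426.6063 W


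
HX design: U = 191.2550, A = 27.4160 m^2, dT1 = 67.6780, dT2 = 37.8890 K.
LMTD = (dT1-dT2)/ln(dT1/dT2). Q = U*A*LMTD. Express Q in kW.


LMTD = 51.3515 K
Q = 191.2550 * 27.4160 * 51.3515 = 269258.6723 W = 269.2587 kW

269.2587 kW


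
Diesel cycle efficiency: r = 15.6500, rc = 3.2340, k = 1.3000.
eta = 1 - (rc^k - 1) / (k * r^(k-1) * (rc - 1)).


r^(k-1) = 2.2822
rc^k = 4.5990
eta = 0.4570 = 45.7001%

45.7001%


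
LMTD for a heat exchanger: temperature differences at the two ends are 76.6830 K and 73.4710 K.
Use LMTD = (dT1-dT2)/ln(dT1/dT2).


dT1/dT2 = 1.0437
ln(dT1/dT2) = 0.0428
LMTD = 3.2120 / 0.0428 = 75.0655 K

75.0655 K


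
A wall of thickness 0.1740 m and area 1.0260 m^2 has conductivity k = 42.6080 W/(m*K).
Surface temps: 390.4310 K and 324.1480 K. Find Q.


dT = 66.2830 K
Q = 42.6080 * 1.0260 * 66.2830 / 0.1740 = 16652.9592 W

16652.9592 W


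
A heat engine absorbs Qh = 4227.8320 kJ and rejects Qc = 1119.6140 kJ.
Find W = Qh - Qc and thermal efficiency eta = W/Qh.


W = 4227.8320 - 1119.6140 = 3108.2180 kJ
eta = 3108.2180 / 4227.8320 = 0.7352 = 73.5180%

W = 3108.2180 kJ, eta = 73.5180%


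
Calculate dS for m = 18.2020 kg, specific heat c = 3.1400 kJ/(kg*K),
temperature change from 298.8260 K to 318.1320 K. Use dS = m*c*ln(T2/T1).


T2/T1 = 1.0646
ln(T2/T1) = 0.0626
dS = 18.2020 * 3.1400 * 0.0626 = 3.5781 kJ/K

3.5781 kJ/K


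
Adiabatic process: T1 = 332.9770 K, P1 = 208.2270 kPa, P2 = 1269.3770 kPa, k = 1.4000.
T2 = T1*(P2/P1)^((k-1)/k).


(k-1)/k = 0.2857
(P2/P1)^exp = 1.6761
T2 = 332.9770 * 1.6761 = 558.1042 K

558.1042 K


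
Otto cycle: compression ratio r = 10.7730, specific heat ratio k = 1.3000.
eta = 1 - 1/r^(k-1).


r^(k-1) = 2.0403
eta = 1 - 1/2.0403 = 0.5099 = 50.9884%

50.9884%


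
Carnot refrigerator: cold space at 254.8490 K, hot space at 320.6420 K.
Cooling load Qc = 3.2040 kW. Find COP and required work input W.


COP = 254.8490 / 65.7930 = 3.8735
W = 3.2040 / 3.8735 = 0.8272 kW

COP = 3.8735, W = 0.8272 kW


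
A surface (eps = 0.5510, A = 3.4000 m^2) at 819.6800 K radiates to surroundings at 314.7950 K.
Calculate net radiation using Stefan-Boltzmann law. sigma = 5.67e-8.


T^4 = 4.5142e+11
Tsurr^4 = 9.8200e+09
Q = 0.5510 * 5.67e-8 * 3.4000 * 4.4160e+11 = 46907.1584 W

46907.1584 W


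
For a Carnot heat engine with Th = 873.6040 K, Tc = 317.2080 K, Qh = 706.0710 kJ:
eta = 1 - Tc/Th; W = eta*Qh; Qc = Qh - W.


eta = 1 - 317.2080/873.6040 = 0.6369
W = 0.6369 * 706.0710 = 449.6947 kJ
Qc = 706.0710 - 449.6947 = 256.3763 kJ

eta = 63.6897%, W = 449.6947 kJ, Qc = 256.3763 kJ


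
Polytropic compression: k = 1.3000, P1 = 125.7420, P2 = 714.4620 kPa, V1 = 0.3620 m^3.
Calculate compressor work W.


(k-1)/k = 0.2308
(P2/P1)^exp = 1.4932
W = 4.3333 * 125.7420 * 0.3620 * (1.4932 - 1) = 97.2804 kJ

97.2804 kJ


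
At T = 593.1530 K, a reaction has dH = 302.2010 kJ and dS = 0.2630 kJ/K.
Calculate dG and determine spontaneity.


T*dS = 593.1530 * 0.2630 = 155.9992 kJ
dG = 302.2010 - 155.9992 = 146.2018 kJ (non-spontaneous)

dG = 146.2018 kJ, non-spontaneous


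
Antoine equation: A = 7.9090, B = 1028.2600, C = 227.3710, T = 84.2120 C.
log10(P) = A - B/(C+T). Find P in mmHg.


C+T = 311.5830
B/(C+T) = 3.3001
log10(P) = 7.9090 - 3.3001 = 4.6089
P = 10^4.6089 = 40633.4914 mmHg

40633.4914 mmHg


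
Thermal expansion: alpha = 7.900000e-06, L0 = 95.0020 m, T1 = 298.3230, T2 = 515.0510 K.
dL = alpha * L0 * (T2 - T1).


dT = 216.7280 K
dL = 7.900000e-06 * 95.0020 * 216.7280 = 0.162658 m
L_final = 95.164658 m

dL = 0.162658 m


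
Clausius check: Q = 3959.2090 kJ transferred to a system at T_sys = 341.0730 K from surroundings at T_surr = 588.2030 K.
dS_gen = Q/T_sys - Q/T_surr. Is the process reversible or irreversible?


dS_sys = 3959.2090/341.0730 = 11.6081 kJ/K
dS_surr = -3959.2090/588.2030 = -6.7310 kJ/K
dS_gen = 11.6081 - 6.7310 = 4.8771 kJ/K (irreversible)

dS_gen = 4.8771 kJ/K, irreversible


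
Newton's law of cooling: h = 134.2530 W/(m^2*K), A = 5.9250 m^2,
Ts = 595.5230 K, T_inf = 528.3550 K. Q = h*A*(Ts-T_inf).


dT = 67.1680 K
Q = 134.2530 * 5.9250 * 67.1680 = 53428.7201 W

53428.7201 W


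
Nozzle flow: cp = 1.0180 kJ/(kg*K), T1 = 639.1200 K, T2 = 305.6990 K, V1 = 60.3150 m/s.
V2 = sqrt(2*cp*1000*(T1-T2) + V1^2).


dT = 333.4210 K
2*cp*1000*dT = 678845.1560
V1^2 = 3637.8992
V2 = sqrt(682483.0552) = 826.1253 m/s

826.1253 m/s


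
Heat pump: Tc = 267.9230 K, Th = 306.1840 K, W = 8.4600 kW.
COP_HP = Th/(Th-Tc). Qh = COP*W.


COP = 306.1840 / 38.2610 = 8.0025
Qh = 8.0025 * 8.4600 = 67.7012 kW

COP = 8.0025, Qh = 67.7012 kW


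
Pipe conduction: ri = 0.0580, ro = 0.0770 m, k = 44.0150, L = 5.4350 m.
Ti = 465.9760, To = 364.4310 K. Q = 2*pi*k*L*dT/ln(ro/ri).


dT = 101.5450 K
ln(ro/ri) = 0.2834
Q = 2*pi*44.0150*5.4350*101.5450 / 0.2834 = 538637.3035 W

538637.3035 W


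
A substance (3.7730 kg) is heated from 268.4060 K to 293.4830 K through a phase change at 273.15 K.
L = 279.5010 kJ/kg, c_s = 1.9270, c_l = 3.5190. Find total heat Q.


Q1 (sensible, solid) = 3.7730 * 1.9270 * 4.7440 = 34.4916 kJ
Q2 (latent) = 3.7730 * 279.5010 = 1054.5573 kJ
Q3 (sensible, liquid) = 3.7730 * 3.5190 * 20.3330 = 269.9650 kJ
Q_total = 1359.0139 kJ

1359.0139 kJ


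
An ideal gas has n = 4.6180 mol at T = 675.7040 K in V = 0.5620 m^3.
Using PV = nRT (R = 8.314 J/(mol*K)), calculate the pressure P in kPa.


P = nRT/V = 4.6180 * 8.314 * 675.7040 / 0.5620
= 25943.0145 / 0.5620 = 46161.9475 Pa = 46.1619 kPa

46.1619 kPa


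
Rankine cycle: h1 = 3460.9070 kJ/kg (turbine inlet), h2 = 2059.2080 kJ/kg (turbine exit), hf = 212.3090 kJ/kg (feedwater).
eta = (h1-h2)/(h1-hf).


W = 1401.6990 kJ/kg
Q_in = 3248.5980 kJ/kg
eta = 0.4315 = 43.1478%

eta = 43.1478%


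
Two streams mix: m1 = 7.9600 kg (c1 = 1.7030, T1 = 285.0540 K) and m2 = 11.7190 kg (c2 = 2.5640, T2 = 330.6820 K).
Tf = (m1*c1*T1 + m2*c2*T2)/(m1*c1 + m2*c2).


num = 13800.3305
den = 43.6034
Tf = 316.4967 K

316.4967 K


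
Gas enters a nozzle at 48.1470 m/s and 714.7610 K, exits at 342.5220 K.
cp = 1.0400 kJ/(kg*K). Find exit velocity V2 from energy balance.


dT = 372.2390 K
2*cp*1000*dT = 774257.1200
V1^2 = 2318.1336
V2 = sqrt(776575.2536) = 881.2351 m/s

881.2351 m/s


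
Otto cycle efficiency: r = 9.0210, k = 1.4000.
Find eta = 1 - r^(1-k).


r^(k-1) = 2.4105
eta = 1 - 1/2.4105 = 0.5851 = 58.5143%

58.5143%


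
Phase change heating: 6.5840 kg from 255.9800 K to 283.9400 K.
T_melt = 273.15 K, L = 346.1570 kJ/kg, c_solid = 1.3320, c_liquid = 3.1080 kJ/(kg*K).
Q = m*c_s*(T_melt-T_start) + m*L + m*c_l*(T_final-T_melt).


Q1 (sensible, solid) = 6.5840 * 1.3320 * 17.1700 = 150.5790 kJ
Q2 (latent) = 6.5840 * 346.1570 = 2279.0977 kJ
Q3 (sensible, liquid) = 6.5840 * 3.1080 * 10.7900 = 220.7965 kJ
Q_total = 2650.4732 kJ

2650.4732 kJ


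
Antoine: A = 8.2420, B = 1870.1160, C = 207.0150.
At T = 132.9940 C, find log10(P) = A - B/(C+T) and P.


C+T = 340.0090
B/(C+T) = 5.5002
log10(P) = 8.2420 - 5.5002 = 2.7418
P = 10^2.7418 = 551.8289 mmHg

551.8289 mmHg


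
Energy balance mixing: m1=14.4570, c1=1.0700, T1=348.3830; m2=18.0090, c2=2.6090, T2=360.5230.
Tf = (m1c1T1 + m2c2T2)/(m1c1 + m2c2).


num = 22328.4797
den = 62.4545
Tf = 357.5161 K

357.5161 K


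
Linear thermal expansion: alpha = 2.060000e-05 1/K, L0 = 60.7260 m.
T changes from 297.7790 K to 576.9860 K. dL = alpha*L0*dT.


dT = 279.2070 K
dL = 2.060000e-05 * 60.7260 * 279.2070 = 0.349276 m
L_final = 61.075276 m

dL = 0.349276 m


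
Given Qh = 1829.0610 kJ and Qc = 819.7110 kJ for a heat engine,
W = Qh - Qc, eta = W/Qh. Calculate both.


W = 1829.0610 - 819.7110 = 1009.3500 kJ
eta = 1009.3500 / 1829.0610 = 0.5518 = 55.1841%

W = 1009.3500 kJ, eta = 55.1841%


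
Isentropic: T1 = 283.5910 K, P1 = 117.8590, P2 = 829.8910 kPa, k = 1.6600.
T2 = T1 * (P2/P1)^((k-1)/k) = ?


(k-1)/k = 0.3976
(P2/P1)^exp = 2.1728
T2 = 283.5910 * 2.1728 = 616.1880 K

616.1880 K


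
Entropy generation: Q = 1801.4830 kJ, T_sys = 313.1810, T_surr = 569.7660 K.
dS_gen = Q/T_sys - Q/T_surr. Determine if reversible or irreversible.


dS_sys = 1801.4830/313.1810 = 5.7522 kJ/K
dS_surr = -1801.4830/569.7660 = -3.1618 kJ/K
dS_gen = 5.7522 - 3.1618 = 2.5904 kJ/K (irreversible)

dS_gen = 2.5904 kJ/K, irreversible


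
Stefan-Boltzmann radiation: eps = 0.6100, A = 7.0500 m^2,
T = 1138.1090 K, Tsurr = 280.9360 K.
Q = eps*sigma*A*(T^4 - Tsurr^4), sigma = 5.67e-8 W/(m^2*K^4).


T^4 = 1.6778e+12
Tsurr^4 = 6.2292e+09
Q = 0.6100 * 5.67e-8 * 7.0500 * 1.6716e+12 = 407588.5919 W

407588.5919 W


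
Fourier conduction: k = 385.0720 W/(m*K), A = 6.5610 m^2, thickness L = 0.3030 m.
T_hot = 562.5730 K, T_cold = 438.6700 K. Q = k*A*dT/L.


dT = 123.9030 K
Q = 385.0720 * 6.5610 * 123.9030 / 0.3030 = 1033120.9579 W

1033120.9579 W


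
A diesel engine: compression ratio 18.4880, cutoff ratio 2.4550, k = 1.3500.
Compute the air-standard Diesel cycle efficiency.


r^(k-1) = 2.7759
rc^k = 3.3618
eta = 0.5669 = 56.6857%

56.6857%


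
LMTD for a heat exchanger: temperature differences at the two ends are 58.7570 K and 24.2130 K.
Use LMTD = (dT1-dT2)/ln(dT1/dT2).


dT1/dT2 = 2.4267
ln(dT1/dT2) = 0.8865
LMTD = 34.5440 / 0.8865 = 38.9658 K

38.9658 K


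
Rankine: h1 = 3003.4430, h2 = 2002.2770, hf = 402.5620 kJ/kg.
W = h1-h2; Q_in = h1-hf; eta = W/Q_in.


W = 1001.1660 kJ/kg
Q_in = 2600.8810 kJ/kg
eta = 0.3849 = 38.4933%

eta = 38.4933%


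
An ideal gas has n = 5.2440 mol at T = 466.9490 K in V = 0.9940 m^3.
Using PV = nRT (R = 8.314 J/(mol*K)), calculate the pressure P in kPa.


P = nRT/V = 5.2440 * 8.314 * 466.9490 / 0.9940
= 20358.3301 / 0.9940 = 20481.2174 Pa = 20.4812 kPa

20.4812 kPa


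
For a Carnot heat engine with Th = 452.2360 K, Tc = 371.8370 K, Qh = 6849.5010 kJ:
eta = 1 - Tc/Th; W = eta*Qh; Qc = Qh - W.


eta = 1 - 371.8370/452.2360 = 0.1778
W = 0.1778 * 6849.5010 = 1217.7116 kJ
Qc = 6849.5010 - 1217.7116 = 5631.7894 kJ

eta = 17.7781%, W = 1217.7116 kJ, Qc = 5631.7894 kJ


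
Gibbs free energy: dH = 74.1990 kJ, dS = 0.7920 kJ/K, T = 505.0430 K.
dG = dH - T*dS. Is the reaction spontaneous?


T*dS = 505.0430 * 0.7920 = 399.9941 kJ
dG = 74.1990 - 399.9941 = -325.7951 kJ (spontaneous)

dG = -325.7951 kJ, spontaneous


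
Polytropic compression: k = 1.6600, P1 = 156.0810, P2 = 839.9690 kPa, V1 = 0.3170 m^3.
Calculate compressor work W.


(k-1)/k = 0.3976
(P2/P1)^exp = 1.9526
W = 2.5152 * 156.0810 * 0.3170 * (1.9526 - 1) = 118.5400 kJ

118.5400 kJ


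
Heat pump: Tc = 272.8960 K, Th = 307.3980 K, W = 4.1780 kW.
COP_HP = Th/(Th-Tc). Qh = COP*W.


COP = 307.3980 / 34.5020 = 8.9096
Qh = 8.9096 * 4.1780 = 37.2242 kW

COP = 8.9096, Qh = 37.2242 kW


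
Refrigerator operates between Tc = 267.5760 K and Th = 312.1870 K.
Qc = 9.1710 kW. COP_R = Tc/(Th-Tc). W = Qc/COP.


COP = 267.5760 / 44.6110 = 5.9980
W = 9.1710 / 5.9980 = 1.5290 kW

COP = 5.9980, W = 1.5290 kW


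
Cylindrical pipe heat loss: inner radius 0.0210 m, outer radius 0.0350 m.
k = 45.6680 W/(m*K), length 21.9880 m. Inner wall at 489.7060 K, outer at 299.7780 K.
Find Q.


dT = 189.9280 K
ln(ro/ri) = 0.5108
Q = 2*pi*45.6680*21.9880*189.9280 / 0.5108 = 2345815.8159 W

2345815.8159 W


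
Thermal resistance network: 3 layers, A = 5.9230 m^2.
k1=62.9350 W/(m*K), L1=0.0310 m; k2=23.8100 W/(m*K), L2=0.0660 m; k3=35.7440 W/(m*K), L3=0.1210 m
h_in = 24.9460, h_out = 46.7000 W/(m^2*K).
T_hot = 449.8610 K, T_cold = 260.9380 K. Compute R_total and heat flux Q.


R_conv_in = 1/(24.9460*5.9230) = 0.0068
R_1 = 0.0310/(62.9350*5.9230) = 8.3163e-05
R_2 = 0.0660/(23.8100*5.9230) = 0.0005
R_3 = 0.1210/(35.7440*5.9230) = 0.0006
R_conv_out = 1/(46.7000*5.9230) = 0.0036
R_total = 0.0115 K/W
Q = 188.9230 / 0.0115 = 16419.6347 W

R_total = 0.0115 K/W, Q = 16419.6347 W


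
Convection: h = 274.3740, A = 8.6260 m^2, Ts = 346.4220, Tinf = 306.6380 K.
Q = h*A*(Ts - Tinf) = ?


dT = 39.7840 K
Q = 274.3740 * 8.6260 * 39.7840 = 94158.7869 W

94158.7869 W


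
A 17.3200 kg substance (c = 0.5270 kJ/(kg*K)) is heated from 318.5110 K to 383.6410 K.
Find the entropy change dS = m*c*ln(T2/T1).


T2/T1 = 1.2045
ln(T2/T1) = 0.1861
dS = 17.3200 * 0.5270 * 0.1861 = 1.6982 kJ/K

1.6982 kJ/K


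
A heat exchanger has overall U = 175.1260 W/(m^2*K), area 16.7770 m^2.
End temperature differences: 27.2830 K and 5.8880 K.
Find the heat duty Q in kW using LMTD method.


LMTD = 13.9531 K
Q = 175.1260 * 16.7770 * 13.9531 = 40995.5444 W = 40.9955 kW

40.9955 kW


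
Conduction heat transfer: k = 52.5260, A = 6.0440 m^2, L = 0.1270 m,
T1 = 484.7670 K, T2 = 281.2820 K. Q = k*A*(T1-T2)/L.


dT = 203.4850 K
Q = 52.5260 * 6.0440 * 203.4850 / 0.1270 = 508659.8567 W

508659.8567 W


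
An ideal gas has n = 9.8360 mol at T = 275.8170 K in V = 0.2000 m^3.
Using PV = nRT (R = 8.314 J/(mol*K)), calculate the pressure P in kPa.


P = nRT/V = 9.8360 * 8.314 * 275.8170 / 0.2000
= 22555.3500 / 0.2000 = 112776.7500 Pa = 112.7768 kPa

112.7768 kPa


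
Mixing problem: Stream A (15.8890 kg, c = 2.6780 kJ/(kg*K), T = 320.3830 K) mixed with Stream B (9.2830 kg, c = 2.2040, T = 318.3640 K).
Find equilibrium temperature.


num = 20146.1765
den = 63.0105
Tf = 319.7274 K

319.7274 K


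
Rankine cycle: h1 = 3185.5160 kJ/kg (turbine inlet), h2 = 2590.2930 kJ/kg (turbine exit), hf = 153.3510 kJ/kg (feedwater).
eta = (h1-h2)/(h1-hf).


W = 595.2230 kJ/kg
Q_in = 3032.1650 kJ/kg
eta = 0.1963 = 19.6303%

eta = 19.6303%


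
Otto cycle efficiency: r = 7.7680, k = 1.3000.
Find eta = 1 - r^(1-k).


r^(k-1) = 1.8497
eta = 1 - 1/1.8497 = 0.4594 = 45.9361%

45.9361%


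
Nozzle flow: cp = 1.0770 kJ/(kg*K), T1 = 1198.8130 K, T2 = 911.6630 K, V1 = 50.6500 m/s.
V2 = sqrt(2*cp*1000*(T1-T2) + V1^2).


dT = 287.1500 K
2*cp*1000*dT = 618521.1000
V1^2 = 2565.4225
V2 = sqrt(621086.5225) = 788.0904 m/s

788.0904 m/s


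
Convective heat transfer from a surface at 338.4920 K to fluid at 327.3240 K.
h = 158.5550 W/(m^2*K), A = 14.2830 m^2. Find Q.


dT = 11.1680 K
Q = 158.5550 * 14.2830 * 11.1680 = 25291.5114 W

25291.5114 W


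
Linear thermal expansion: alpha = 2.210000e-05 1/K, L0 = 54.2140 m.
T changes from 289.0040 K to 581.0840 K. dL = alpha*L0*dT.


dT = 292.0800 K
dL = 2.210000e-05 * 54.2140 * 292.0800 = 0.349950 m
L_final = 54.563950 m

dL = 0.349950 m


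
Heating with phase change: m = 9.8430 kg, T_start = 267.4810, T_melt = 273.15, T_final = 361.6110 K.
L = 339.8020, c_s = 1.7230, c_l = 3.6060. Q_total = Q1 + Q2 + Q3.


Q1 (sensible, solid) = 9.8430 * 1.7230 * 5.6690 = 96.1433 kJ
Q2 (latent) = 9.8430 * 339.8020 = 3344.6711 kJ
Q3 (sensible, liquid) = 9.8430 * 3.6060 * 88.4610 = 3139.8222 kJ
Q_total = 6580.6366 kJ

6580.6366 kJ


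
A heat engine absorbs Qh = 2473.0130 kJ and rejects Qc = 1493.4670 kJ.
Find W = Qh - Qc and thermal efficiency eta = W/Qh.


W = 2473.0130 - 1493.4670 = 979.5460 kJ
eta = 979.5460 / 2473.0130 = 0.3961 = 39.6094%

W = 979.5460 kJ, eta = 39.6094%


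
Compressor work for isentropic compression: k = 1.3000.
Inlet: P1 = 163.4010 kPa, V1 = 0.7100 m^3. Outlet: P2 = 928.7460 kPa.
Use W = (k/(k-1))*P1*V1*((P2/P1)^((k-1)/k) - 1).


(k-1)/k = 0.2308
(P2/P1)^exp = 1.4933
W = 4.3333 * 163.4010 * 0.7100 * (1.4933 - 1) = 247.9989 kJ

247.9989 kJ


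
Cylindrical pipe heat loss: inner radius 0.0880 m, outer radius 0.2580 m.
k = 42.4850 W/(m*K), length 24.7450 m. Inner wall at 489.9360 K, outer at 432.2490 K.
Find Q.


dT = 57.6870 K
ln(ro/ri) = 1.0756
Q = 2*pi*42.4850*24.7450*57.6870 / 1.0756 = 354259.0191 W

354259.0191 W


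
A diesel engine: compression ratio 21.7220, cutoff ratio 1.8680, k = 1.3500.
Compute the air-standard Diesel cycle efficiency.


r^(k-1) = 2.9371
rc^k = 2.3247
eta = 0.6151 = 61.5112%

61.5112%


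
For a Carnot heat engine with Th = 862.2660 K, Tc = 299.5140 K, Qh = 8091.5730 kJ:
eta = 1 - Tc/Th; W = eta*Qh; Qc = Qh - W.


eta = 1 - 299.5140/862.2660 = 0.6526
W = 0.6526 * 8091.5730 = 5280.9097 kJ
Qc = 8091.5730 - 5280.9097 = 2810.6633 kJ

eta = 65.2643%, W = 5280.9097 kJ, Qc = 2810.6633 kJ


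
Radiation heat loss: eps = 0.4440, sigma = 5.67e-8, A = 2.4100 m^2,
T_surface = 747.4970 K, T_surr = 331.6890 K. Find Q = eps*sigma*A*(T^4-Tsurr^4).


T^4 = 3.1220e+11
Tsurr^4 = 1.2104e+10
Q = 0.4440 * 5.67e-8 * 2.4100 * 3.0010e+11 = 18207.4272 W

18207.4272 W


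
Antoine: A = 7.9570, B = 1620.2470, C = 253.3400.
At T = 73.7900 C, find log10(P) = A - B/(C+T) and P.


C+T = 327.1300
B/(C+T) = 4.9529
log10(P) = 7.9570 - 4.9529 = 3.0041
P = 10^3.0041 = 1009.4510 mmHg

1009.4510 mmHg


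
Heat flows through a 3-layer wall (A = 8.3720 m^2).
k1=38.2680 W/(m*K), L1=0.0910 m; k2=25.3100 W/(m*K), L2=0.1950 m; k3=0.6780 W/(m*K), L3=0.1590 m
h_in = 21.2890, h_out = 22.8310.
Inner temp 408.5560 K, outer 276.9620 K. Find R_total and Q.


R_conv_in = 1/(21.2890*8.3720) = 0.0056
R_1 = 0.0910/(38.2680*8.3720) = 0.0003
R_2 = 0.1950/(25.3100*8.3720) = 0.0009
R_3 = 0.1590/(0.6780*8.3720) = 0.0280
R_conv_out = 1/(22.8310*8.3720) = 0.0052
R_total = 0.0401 K/W
Q = 131.5940 / 0.0401 = 3285.0588 W

R_total = 0.0401 K/W, Q = 3285.0588 W


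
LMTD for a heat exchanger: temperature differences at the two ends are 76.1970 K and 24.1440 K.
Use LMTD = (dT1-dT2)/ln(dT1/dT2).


dT1/dT2 = 3.1559
ln(dT1/dT2) = 1.1493
LMTD = 52.0530 / 1.1493 = 45.2916 K

45.2916 K


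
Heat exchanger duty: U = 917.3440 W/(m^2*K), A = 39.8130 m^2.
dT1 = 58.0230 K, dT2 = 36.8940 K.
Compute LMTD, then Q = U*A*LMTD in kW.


LMTD = 46.6640 K
Q = 917.3440 * 39.8130 * 46.6640 = 1704271.2583 W = 1704.2713 kW

1704.2713 kW


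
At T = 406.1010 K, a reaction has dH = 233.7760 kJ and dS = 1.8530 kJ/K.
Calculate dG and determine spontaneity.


T*dS = 406.1010 * 1.8530 = 752.5052 kJ
dG = 233.7760 - 752.5052 = -518.7292 kJ (spontaneous)

dG = -518.7292 kJ, spontaneous


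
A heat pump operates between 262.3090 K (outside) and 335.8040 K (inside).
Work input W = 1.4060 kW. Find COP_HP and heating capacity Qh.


COP = 335.8040 / 73.4950 = 4.5691
Qh = 4.5691 * 1.4060 = 6.4241 kW

COP = 4.5691, Qh = 6.4241 kW


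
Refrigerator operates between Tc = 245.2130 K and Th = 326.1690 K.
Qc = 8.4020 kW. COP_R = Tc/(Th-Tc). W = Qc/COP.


COP = 245.2130 / 80.9560 = 3.0290
W = 8.4020 / 3.0290 = 2.7739 kW

COP = 3.0290, W = 2.7739 kW


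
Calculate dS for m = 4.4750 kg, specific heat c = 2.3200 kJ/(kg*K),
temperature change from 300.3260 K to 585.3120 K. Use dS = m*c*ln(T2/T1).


T2/T1 = 1.9489
ln(T2/T1) = 0.6673
dS = 4.4750 * 2.3200 * 0.6673 = 6.9277 kJ/K

6.9277 kJ/K


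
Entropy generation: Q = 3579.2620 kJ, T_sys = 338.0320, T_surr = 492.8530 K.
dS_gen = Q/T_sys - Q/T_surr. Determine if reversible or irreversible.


dS_sys = 3579.2620/338.0320 = 10.5885 kJ/K
dS_surr = -3579.2620/492.8530 = -7.2623 kJ/K
dS_gen = 10.5885 - 7.2623 = 3.3262 kJ/K (irreversible)

dS_gen = 3.3262 kJ/K, irreversible


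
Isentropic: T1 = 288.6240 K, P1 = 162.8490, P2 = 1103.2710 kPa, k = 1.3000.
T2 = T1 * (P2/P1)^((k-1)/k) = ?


(k-1)/k = 0.2308
(P2/P1)^exp = 1.5551
T2 = 288.6240 * 1.5551 = 448.8259 K

448.8259 K


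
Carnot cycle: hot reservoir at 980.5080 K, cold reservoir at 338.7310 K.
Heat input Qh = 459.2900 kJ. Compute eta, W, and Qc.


eta = 1 - 338.7310/980.5080 = 0.6545
W = 0.6545 * 459.2900 = 300.6215 kJ
Qc = 459.2900 - 300.6215 = 158.6685 kJ

eta = 65.4535%, W = 300.6215 kJ, Qc = 158.6685 kJ


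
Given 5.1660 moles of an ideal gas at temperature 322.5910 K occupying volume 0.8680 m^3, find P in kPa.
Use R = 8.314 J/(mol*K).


P = nRT/V = 5.1660 * 8.314 * 322.5910 / 0.8680
= 13855.3235 / 0.8680 = 15962.3542 Pa = 15.9624 kPa

15.9624 kPa


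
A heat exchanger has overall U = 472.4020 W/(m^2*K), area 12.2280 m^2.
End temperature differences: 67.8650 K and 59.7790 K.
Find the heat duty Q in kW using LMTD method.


LMTD = 63.7365 K
Q = 472.4020 * 12.2280 * 63.7365 = 368176.1200 W = 368.1761 kW

368.1761 kW


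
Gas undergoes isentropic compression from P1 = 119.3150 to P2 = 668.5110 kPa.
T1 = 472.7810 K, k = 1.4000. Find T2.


(k-1)/k = 0.2857
(P2/P1)^exp = 1.6362
T2 = 472.7810 * 1.6362 = 773.5572 K

773.5572 K


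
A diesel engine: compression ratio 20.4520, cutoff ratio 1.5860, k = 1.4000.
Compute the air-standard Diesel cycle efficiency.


r^(k-1) = 3.3442
rc^k = 1.9073
eta = 0.6693 = 66.9294%

66.9294%


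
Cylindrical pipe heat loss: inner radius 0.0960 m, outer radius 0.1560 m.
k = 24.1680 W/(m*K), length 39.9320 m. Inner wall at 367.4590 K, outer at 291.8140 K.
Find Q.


dT = 75.6450 K
ln(ro/ri) = 0.4855
Q = 2*pi*24.1680*39.9320*75.6450 / 0.4855 = 944769.0217 W

944769.0217 W


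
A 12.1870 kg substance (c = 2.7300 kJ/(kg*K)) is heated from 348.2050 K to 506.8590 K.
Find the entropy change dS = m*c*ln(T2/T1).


T2/T1 = 1.4556
ln(T2/T1) = 0.3754
dS = 12.1870 * 2.7300 * 0.3754 = 12.4911 kJ/K

12.4911 kJ/K


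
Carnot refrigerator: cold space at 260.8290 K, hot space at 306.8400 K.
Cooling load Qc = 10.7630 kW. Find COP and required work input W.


COP = 260.8290 / 46.0110 = 5.6688
W = 10.7630 / 5.6688 = 1.8986 kW

COP = 5.6688, W = 1.8986 kW


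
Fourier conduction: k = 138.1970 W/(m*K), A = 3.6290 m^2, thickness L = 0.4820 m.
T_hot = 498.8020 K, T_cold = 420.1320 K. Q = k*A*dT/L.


dT = 78.6700 K
Q = 138.1970 * 3.6290 * 78.6700 / 0.4820 = 81855.4679 W

81855.4679 W


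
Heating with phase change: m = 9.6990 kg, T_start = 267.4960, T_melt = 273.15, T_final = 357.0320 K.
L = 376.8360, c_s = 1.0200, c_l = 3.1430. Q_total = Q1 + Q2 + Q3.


Q1 (sensible, solid) = 9.6990 * 1.0200 * 5.6540 = 55.9349 kJ
Q2 (latent) = 9.6990 * 376.8360 = 3654.9324 kJ
Q3 (sensible, liquid) = 9.6990 * 3.1430 * 83.8820 = 2557.0553 kJ
Q_total = 6267.9226 kJ

6267.9226 kJ


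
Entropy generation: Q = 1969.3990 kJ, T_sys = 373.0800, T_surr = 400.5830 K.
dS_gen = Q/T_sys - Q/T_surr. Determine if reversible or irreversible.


dS_sys = 1969.3990/373.0800 = 5.2788 kJ/K
dS_surr = -1969.3990/400.5830 = -4.9163 kJ/K
dS_gen = 5.2788 - 4.9163 = 0.3624 kJ/K (irreversible)

dS_gen = 0.3624 kJ/K, irreversible


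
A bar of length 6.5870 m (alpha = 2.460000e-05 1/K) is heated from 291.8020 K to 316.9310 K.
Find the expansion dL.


dT = 25.1290 K
dL = 2.460000e-05 * 6.5870 * 25.1290 = 0.004072 m
L_final = 6.591072 m

dL = 0.004072 m


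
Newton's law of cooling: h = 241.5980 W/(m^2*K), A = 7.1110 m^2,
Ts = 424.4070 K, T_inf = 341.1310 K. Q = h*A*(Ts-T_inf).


dT = 83.2760 K
Q = 241.5980 * 7.1110 * 83.2760 = 143068.4493 W

143068.4493 W


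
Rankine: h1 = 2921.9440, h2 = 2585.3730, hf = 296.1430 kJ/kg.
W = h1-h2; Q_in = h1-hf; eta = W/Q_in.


W = 336.5710 kJ/kg
Q_in = 2625.8010 kJ/kg
eta = 0.1282 = 12.8178%

eta = 12.8178%


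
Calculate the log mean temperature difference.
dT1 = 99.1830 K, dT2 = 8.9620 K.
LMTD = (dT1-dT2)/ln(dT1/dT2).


dT1/dT2 = 11.0671
ln(dT1/dT2) = 2.4040
LMTD = 90.2210 / 2.4040 = 37.5300 K

37.5300 K


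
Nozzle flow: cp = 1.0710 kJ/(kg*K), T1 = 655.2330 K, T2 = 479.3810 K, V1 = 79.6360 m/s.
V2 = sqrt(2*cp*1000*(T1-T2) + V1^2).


dT = 175.8520 K
2*cp*1000*dT = 376674.9840
V1^2 = 6341.8925
V2 = sqrt(383016.8765) = 618.8836 m/s

618.8836 m/s


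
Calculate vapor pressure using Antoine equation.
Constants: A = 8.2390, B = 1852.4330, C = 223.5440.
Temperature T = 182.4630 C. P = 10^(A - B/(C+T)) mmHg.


C+T = 406.0070
B/(C+T) = 4.5626
log10(P) = 8.2390 - 4.5626 = 3.6764
P = 10^3.6764 = 4747.1812 mmHg

4747.1812 mmHg


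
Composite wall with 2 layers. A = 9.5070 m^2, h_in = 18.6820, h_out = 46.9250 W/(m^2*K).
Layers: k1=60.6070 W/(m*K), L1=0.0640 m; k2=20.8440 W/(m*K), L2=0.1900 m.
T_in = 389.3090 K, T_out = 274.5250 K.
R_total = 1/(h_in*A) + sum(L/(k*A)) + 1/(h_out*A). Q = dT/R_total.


R_conv_in = 1/(18.6820*9.5070) = 0.0056
R_1 = 0.0640/(60.6070*9.5070) = 0.0001
R_2 = 0.1900/(20.8440*9.5070) = 0.0010
R_conv_out = 1/(46.9250*9.5070) = 0.0022
R_total = 0.0089 K/W
Q = 114.7840 / 0.0089 = 12836.8365 W

R_total = 0.0089 K/W, Q = 12836.8365 W


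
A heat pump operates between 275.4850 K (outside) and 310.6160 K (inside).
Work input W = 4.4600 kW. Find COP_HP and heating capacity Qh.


COP = 310.6160 / 35.1310 = 8.8416
Qh = 8.8416 * 4.4600 = 39.4338 kW

COP = 8.8416, Qh = 39.4338 kW


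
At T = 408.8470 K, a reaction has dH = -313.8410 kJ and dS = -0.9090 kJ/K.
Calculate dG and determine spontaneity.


T*dS = 408.8470 * -0.9090 = -371.6419 kJ
dG = -313.8410 + 371.6419 = 57.8009 kJ (non-spontaneous)

dG = 57.8009 kJ, non-spontaneous


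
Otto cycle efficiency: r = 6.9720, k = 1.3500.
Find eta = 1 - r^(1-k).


r^(k-1) = 1.9732
eta = 1 - 1/1.9732 = 0.4932 = 49.3214%

49.3214%


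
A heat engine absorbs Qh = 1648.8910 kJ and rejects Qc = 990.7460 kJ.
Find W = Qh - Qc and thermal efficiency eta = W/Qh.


W = 1648.8910 - 990.7460 = 658.1450 kJ
eta = 658.1450 / 1648.8910 = 0.3991 = 39.9144%

W = 658.1450 kJ, eta = 39.9144%


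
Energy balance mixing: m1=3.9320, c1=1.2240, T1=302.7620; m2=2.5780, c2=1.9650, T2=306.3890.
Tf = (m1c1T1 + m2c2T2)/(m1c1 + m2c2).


num = 3009.2195
den = 9.8785
Tf = 304.6219 K

304.6219 K


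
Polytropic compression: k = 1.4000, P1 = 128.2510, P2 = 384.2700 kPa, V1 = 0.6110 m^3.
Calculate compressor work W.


(k-1)/k = 0.2857
(P2/P1)^exp = 1.3682
W = 3.5000 * 128.2510 * 0.6110 * (1.3682 - 1) = 100.9972 kJ

100.9972 kJ


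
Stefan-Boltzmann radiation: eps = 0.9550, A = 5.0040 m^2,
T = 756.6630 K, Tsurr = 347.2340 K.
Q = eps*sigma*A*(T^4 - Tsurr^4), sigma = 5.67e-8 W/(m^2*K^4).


T^4 = 3.2780e+11
Tsurr^4 = 1.4537e+10
Q = 0.9550 * 5.67e-8 * 5.0040 * 3.1326e+11 = 84881.5433 W

84881.5433 W


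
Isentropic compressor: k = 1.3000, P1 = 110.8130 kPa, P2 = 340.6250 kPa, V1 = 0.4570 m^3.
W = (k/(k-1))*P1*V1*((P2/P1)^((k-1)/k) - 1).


(k-1)/k = 0.2308
(P2/P1)^exp = 1.2958
W = 4.3333 * 110.8130 * 0.4570 * (1.2958 - 1) = 64.9155 kJ

64.9155 kJ


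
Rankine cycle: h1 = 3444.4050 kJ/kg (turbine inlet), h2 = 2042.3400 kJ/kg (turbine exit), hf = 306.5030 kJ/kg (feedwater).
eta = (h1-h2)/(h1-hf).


W = 1402.0650 kJ/kg
Q_in = 3137.9020 kJ/kg
eta = 0.4468 = 44.6816%

eta = 44.6816%


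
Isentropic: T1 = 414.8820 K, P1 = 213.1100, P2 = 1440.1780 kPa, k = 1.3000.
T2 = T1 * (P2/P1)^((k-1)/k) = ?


(k-1)/k = 0.2308
(P2/P1)^exp = 1.5542
T2 = 414.8820 * 1.5542 = 644.7922 K

644.7922 K


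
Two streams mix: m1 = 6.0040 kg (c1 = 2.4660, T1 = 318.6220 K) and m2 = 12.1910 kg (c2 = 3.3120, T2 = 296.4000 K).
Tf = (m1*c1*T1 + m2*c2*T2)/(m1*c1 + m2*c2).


num = 16685.0959
den = 55.1825
Tf = 302.3623 K

302.3623 K


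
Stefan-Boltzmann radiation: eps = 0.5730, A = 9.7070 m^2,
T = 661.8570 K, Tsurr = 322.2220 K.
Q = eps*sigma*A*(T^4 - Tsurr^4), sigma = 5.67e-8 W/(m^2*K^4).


T^4 = 1.9189e+11
Tsurr^4 = 1.0780e+10
Q = 0.5730 * 5.67e-8 * 9.7070 * 1.8111e+11 = 57117.5542 W

57117.5542 W


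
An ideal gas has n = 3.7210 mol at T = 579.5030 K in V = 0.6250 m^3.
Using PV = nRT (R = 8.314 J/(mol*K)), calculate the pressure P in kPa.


P = nRT/V = 3.7210 * 8.314 * 579.5030 / 0.6250
= 17927.7331 / 0.6250 = 28684.3730 Pa = 28.6844 kPa

28.6844 kPa


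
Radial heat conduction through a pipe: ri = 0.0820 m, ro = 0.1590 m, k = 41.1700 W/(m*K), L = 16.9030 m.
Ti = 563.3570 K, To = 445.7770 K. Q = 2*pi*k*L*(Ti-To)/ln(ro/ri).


dT = 117.5800 K
ln(ro/ri) = 0.6622
Q = 2*pi*41.1700*16.9030*117.5800 / 0.6622 = 776387.7483 W

776387.7483 W


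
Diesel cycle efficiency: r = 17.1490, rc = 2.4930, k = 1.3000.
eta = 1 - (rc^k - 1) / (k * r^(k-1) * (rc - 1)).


r^(k-1) = 2.3457
rc^k = 3.2790
eta = 0.4994 = 49.9429%

49.9429%


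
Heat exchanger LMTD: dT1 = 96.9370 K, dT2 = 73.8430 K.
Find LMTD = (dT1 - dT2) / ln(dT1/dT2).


dT1/dT2 = 1.3127
ln(dT1/dT2) = 0.2721
LMTD = 23.0940 / 0.2721 = 84.8670 K

84.8670 K


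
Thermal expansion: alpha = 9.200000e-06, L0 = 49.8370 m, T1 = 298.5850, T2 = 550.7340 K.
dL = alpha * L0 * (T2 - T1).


dT = 252.1490 K
dL = 9.200000e-06 * 49.8370 * 252.1490 = 0.115610 m
L_final = 49.952610 m

dL = 0.115610 m


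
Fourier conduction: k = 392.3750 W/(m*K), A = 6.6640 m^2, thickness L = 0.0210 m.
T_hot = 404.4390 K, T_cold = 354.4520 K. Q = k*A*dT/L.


dT = 49.9870 K
Q = 392.3750 * 6.6640 * 49.9870 / 0.0210 = 6224064.6557 W

6224064.6557 W
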